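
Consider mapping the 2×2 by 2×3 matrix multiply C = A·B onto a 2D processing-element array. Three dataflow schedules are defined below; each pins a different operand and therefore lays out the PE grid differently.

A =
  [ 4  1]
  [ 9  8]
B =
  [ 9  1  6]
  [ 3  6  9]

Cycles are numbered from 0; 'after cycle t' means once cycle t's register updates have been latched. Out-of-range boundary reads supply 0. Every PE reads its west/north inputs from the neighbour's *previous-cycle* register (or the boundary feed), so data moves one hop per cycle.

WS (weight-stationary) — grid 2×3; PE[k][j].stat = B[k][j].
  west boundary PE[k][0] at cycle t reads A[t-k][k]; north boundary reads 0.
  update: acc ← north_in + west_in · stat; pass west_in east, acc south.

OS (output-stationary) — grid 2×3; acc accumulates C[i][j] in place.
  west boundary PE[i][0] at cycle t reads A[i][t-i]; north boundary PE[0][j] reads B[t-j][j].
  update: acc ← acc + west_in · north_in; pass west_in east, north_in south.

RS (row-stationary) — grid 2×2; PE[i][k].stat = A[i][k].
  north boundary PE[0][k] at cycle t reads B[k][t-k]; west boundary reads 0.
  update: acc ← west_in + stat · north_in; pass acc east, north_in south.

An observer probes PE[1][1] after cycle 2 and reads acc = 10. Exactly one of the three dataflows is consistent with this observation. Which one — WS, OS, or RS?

dataflow = WS

Under WS (2×3), PE[1][1]:
  0: (1,1).acc=0  regs=<0,0>
  1: (1,1).acc=0  regs=<0,0>
  2: (1,1).acc=10  regs=<1,10>
Under OS (2×3), PE[1][1]:
  0: (1,1).acc=0  regs=<0,0>
  1: (1,1).acc=0  regs=<0,0>
  2: (1,1).acc=9  regs=<9,1>
Under RS (2×2), PE[1][1]:
  0: (1,1).acc=0  regs=<0,0>
  1: (1,1).acc=0  regs=<0,0>
  2: (1,1).acc=105  regs=<105,3>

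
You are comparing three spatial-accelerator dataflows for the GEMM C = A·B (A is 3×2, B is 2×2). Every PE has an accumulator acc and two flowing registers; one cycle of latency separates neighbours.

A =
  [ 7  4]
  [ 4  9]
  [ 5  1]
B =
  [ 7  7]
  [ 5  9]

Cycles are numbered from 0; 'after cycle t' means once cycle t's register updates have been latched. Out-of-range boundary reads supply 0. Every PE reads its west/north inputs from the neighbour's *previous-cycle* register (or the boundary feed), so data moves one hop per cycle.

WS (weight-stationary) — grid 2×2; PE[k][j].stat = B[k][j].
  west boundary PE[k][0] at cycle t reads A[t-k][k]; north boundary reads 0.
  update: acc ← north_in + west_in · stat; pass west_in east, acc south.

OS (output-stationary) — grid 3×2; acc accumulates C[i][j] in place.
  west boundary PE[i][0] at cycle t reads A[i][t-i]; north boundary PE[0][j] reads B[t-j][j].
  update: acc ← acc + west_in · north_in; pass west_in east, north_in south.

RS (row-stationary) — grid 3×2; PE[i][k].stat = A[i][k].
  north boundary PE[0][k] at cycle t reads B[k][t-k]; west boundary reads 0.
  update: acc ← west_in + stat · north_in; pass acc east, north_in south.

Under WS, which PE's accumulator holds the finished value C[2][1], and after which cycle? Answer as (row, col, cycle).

(row, col, cycle) = (1, 1, 4)

WS — PE[1][1] is where C[2][1] collects:
  after 0 — PE[1][1] acc=0, pass-E 0, pass-S 0
  after 1 — PE[1][1] acc=0, pass-E 0, pass-S 0
  after 2 — PE[1][1] acc=85, pass-E 4, pass-S 85
  after 3 — PE[1][1] acc=109, pass-E 9, pass-S 109
  after 4 — PE[1][1] acc=44, pass-E 1, pass-S 44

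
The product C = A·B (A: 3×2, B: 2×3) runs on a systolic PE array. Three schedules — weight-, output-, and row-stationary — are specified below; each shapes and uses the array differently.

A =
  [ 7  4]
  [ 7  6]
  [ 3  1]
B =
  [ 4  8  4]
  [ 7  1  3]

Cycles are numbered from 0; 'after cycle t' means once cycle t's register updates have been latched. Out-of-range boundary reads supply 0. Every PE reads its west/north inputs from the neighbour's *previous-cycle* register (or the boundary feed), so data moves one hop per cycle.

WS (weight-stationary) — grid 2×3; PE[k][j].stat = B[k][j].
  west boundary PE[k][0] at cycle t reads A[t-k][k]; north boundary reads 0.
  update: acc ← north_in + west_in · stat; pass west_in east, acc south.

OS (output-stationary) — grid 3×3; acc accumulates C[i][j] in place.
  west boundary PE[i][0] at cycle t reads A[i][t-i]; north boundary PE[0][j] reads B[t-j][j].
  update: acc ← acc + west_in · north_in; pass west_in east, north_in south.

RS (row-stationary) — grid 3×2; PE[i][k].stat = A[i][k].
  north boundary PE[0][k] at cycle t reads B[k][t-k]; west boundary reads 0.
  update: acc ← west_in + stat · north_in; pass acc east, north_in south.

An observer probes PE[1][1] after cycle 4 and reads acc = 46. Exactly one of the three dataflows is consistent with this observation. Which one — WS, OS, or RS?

WS [2×3] PE[1][1] across cycles:
  [0] (1,1) acc=0 (h:0 v:0)
  [1] (1,1) acc=0 (h:0 v:0)
  [2] (1,1) acc=60 (h:4 v:60)
  [3] (1,1) acc=62 (h:6 v:62)
  [4] (1,1) acc=25 (h:1 v:25)
OS [3×3] PE[1][1] across cycles:
  [0] (1,1) acc=0 (h:0 v:0)
  [1] (1,1) acc=0 (h:0 v:0)
  [2] (1,1) acc=56 (h:7 v:8)
  [3] (1,1) acc=62 (h:6 v:1)
  [4] (1,1) acc=62 (h:0 v:0)
RS [3×2] PE[1][1] across cycles:
  [0] (1,1) acc=0 (h:0 v:0)
  [1] (1,1) acc=0 (h:0 v:0)
  [2] (1,1) acc=70 (h:70 v:7)
  [3] (1,1) acc=62 (h:62 v:1)
  [4] (1,1) acc=46 (h:46 v:3)

dataflow = RS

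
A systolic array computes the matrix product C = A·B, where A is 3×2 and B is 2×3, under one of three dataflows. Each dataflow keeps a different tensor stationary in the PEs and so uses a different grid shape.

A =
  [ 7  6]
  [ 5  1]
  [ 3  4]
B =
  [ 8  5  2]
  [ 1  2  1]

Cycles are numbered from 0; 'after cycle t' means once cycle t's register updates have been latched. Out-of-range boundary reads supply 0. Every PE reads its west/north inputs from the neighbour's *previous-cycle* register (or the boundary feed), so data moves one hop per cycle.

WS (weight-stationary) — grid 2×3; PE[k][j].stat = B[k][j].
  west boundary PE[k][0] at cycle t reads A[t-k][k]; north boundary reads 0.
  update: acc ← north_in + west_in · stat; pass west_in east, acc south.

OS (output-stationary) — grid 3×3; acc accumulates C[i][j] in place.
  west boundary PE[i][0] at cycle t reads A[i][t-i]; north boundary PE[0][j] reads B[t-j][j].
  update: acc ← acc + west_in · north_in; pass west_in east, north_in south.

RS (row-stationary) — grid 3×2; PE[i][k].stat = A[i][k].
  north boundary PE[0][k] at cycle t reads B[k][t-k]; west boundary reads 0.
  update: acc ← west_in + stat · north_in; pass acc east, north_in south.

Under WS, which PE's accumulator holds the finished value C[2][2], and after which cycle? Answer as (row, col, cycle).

(row, col, cycle) = (1, 2, 5)

WS: C[2][2] accumulates in PE[1][2]:
  cycle 0: PE[1][2] → acc 0, east 0, south 0
  cycle 1: PE[1][2] → acc 0, east 0, south 0
  cycle 2: PE[1][2] → acc 0, east 0, south 0
  cycle 3: PE[1][2] → acc 20, east 6, south 20
  cycle 4: PE[1][2] → acc 11, east 1, south 11
  cycle 5: PE[1][2] → acc 10, east 4, south 10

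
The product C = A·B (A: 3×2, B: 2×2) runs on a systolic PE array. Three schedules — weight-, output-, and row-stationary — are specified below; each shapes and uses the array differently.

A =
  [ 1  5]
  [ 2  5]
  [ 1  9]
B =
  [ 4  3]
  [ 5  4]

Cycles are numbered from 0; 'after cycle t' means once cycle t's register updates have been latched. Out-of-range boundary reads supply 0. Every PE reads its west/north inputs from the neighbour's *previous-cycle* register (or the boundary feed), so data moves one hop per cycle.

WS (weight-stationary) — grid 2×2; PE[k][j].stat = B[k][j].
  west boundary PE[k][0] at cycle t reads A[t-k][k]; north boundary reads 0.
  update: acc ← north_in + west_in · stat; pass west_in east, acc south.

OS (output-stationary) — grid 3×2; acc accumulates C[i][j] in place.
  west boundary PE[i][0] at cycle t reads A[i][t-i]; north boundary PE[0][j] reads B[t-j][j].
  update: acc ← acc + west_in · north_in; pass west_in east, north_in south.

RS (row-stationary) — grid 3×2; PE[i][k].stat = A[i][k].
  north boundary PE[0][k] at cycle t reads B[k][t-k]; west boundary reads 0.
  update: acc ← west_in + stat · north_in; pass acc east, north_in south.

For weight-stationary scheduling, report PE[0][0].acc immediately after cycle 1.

WS 2×2: PE[0][0] cycle-by-cycle (with neighbour feeds):
  t=0 PE[0][0]: acc=4 h=1 v=4
  t=1 PE[0][0]: acc=8 h=2 v=8

PE[0][0].acc = 8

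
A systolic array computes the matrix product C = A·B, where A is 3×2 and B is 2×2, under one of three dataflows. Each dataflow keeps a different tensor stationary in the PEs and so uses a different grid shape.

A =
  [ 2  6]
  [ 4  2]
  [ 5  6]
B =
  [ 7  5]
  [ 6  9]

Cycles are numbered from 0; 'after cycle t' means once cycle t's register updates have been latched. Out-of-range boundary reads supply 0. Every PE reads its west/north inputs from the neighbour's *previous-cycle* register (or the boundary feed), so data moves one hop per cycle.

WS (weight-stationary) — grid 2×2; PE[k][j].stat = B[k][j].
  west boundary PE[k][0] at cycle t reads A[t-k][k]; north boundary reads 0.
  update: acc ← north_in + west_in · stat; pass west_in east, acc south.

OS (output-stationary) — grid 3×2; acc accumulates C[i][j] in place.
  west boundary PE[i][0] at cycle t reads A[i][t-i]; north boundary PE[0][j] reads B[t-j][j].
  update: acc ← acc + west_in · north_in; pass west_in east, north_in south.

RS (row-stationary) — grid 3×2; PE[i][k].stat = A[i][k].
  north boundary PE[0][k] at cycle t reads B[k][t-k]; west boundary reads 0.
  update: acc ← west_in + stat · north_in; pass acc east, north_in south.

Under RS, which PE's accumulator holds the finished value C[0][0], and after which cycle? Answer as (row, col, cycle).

(row, col, cycle) = (0, 1, 1)

RS: C[0][0] accumulates in PE[0][1]:
  c0 r0c1: 0 / 0 / 0
  c1 r0c1: 50 / 50 / 6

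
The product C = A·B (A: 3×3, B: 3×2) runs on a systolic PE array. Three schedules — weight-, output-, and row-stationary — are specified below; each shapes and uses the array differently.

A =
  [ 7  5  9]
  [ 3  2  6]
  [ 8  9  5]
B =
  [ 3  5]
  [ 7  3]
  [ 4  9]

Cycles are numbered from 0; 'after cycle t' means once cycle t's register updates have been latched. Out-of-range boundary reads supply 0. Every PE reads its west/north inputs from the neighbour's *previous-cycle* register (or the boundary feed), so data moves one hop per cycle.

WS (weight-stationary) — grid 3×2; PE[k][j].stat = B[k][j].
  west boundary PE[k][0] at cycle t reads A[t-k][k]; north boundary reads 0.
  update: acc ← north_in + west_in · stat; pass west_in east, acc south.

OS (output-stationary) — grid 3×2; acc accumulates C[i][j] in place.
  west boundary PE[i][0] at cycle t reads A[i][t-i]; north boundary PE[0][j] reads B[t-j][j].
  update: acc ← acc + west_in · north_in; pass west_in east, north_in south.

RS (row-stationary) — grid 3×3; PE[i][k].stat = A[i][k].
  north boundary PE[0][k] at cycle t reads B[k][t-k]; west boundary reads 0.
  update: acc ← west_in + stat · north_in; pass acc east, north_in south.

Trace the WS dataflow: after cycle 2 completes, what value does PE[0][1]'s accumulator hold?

PE[0][1].acc = 15

WS 3×2: PE[0][1] cycle-by-cycle (with neighbour feeds):
  cycle 0: PE[0][0] → acc 21, east 7, south 21
  cycle 0: PE[0][1] → acc 0, east 0, south 0
  cycle 1: PE[0][0] → acc 9, east 3, south 9
  cycle 1: PE[0][1] → acc 35, east 7, south 35
  cycle 2: PE[0][0] → acc 24, east 8, south 24
  cycle 2: PE[0][1] → acc 15, east 3, south 15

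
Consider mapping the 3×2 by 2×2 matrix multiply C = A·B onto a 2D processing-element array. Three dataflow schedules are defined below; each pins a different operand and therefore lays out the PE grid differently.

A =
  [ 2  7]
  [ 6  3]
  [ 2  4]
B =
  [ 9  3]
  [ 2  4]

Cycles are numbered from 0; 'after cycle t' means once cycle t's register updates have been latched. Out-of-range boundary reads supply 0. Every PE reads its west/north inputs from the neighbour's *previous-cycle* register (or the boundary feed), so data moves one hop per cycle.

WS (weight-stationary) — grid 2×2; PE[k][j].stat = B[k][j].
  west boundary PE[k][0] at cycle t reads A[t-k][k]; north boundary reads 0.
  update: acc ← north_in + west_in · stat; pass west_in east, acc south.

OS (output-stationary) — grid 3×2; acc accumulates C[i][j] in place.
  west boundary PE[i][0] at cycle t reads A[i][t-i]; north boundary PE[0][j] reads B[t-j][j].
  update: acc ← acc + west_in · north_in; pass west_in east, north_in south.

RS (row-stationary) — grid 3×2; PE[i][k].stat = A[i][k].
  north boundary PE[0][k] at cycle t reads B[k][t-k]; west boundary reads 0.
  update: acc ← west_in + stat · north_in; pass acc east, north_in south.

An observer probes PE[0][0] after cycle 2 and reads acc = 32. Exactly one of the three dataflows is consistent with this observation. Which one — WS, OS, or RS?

— WS: 2×2; PE[0][0] trace:
  after 0 — PE[0][0] acc=18, pass-E 2, pass-S 18
  after 1 — PE[0][0] acc=54, pass-E 6, pass-S 54
  after 2 — PE[0][0] acc=18, pass-E 2, pass-S 18
— OS: 3×2; PE[0][0] trace:
  after 0 — PE[0][0] acc=18, pass-E 2, pass-S 9
  after 1 — PE[0][0] acc=32, pass-E 7, pass-S 2
  after 2 — PE[0][0] acc=32, pass-E 0, pass-S 0
— RS: 3×2; PE[0][0] trace:
  after 0 — PE[0][0] acc=18, pass-E 18, pass-S 9
  after 1 — PE[0][0] acc=6, pass-E 6, pass-S 3
  after 2 — PE[0][0] acc=0, pass-E 0, pass-S 0

dataflow = OS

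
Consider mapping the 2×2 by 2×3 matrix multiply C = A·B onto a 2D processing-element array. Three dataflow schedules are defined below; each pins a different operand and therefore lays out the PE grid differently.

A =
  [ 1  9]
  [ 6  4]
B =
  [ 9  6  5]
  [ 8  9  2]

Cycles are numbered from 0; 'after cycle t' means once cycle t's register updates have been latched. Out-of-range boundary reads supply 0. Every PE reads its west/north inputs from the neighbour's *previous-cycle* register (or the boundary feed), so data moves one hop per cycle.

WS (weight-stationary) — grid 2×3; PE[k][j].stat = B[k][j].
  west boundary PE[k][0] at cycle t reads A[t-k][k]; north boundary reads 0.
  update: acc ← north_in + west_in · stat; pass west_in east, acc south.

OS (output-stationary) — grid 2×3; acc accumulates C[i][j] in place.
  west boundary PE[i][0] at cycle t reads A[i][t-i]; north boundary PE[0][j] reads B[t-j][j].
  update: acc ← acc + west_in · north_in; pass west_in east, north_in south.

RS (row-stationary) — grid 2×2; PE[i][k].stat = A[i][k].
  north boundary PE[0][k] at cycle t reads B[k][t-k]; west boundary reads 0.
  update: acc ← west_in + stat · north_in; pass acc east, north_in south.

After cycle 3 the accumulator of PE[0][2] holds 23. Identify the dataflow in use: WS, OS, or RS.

Under WS (2×3), PE[0][2]:
  t=0 PE[0][2]: acc=0 h=0 v=0
  t=1 PE[0][2]: acc=0 h=0 v=0
  t=2 PE[0][2]: acc=5 h=1 v=5
  t=3 PE[0][2]: acc=30 h=6 v=30
Under OS (2×3), PE[0][2]:
  t=0 PE[0][2]: acc=0 h=0 v=0
  t=1 PE[0][2]: acc=0 h=0 v=0
  t=2 PE[0][2]: acc=5 h=1 v=5
  t=3 PE[0][2]: acc=23 h=9 v=2
RS: PE[0][2] is outside its 2×2 grid.

dataflow = OS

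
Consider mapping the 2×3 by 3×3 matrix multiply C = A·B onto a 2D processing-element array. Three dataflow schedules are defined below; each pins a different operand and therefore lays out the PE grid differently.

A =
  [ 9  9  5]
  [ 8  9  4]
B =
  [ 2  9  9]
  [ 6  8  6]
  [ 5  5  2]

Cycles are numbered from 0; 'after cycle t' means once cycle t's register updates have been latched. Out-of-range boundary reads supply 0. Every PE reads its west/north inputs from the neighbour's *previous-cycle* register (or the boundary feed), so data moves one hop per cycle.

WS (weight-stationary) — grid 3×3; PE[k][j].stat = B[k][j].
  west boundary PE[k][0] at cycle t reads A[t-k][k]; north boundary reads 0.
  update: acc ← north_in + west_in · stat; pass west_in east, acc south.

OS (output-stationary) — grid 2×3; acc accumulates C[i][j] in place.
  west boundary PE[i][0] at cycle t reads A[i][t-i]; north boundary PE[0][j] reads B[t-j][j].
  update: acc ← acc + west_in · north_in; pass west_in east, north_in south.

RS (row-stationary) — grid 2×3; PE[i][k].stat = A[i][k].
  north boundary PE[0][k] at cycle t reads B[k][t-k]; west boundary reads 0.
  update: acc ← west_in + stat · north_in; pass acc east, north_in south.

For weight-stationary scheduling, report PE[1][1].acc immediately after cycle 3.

PE[1][1].acc = 144

Tracing WS — 3×3 array, target PE[1][1]:
  step 0 · PE0,1: acc=0; fwd→0 fwd↓0
  step 0 · PE1,0: acc=0; fwd→0 fwd↓0
  step 0 · PE1,1: acc=0; fwd→0 fwd↓0
  step 1 · PE0,1: acc=81; fwd→9 fwd↓81
  step 1 · PE1,0: acc=72; fwd→9 fwd↓72
  step 1 · PE1,1: acc=0; fwd→0 fwd↓0
  step 2 · PE0,1: acc=72; fwd→8 fwd↓72
  step 2 · PE1,0: acc=70; fwd→9 fwd↓70
  step 2 · PE1,1: acc=153; fwd→9 fwd↓153
  step 3 · PE0,1: acc=0; fwd→0 fwd↓0
  step 3 · PE1,0: acc=0; fwd→0 fwd↓0
  step 3 · PE1,1: acc=144; fwd→9 fwd↓144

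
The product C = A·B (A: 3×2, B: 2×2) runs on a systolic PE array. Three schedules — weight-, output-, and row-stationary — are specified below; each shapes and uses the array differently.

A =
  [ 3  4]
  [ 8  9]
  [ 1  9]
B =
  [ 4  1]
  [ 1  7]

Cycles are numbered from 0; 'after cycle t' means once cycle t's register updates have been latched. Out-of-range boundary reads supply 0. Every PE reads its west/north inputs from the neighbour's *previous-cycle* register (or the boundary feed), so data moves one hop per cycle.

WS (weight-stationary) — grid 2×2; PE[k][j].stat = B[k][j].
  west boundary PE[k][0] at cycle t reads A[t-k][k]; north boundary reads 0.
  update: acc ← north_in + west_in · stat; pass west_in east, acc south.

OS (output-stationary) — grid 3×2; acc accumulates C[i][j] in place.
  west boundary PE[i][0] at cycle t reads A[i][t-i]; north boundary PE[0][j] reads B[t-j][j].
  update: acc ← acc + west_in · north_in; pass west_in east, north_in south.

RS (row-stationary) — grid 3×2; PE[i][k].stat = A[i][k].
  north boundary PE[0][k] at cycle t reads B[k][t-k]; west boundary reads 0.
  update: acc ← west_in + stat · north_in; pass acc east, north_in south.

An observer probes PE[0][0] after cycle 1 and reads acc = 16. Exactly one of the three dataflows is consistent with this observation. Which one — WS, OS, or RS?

WS [2×2] PE[0][0] across cycles:
  cycle 0: PE[0][0] → acc 12, east 3, south 12
  cycle 1: PE[0][0] → acc 32, east 8, south 32
OS [3×2] PE[0][0] across cycles:
  cycle 0: PE[0][0] → acc 12, east 3, south 4
  cycle 1: PE[0][0] → acc 16, east 4, south 1
RS [3×2] PE[0][0] across cycles:
  cycle 0: PE[0][0] → acc 12, east 12, south 4
  cycle 1: PE[0][0] → acc 3, east 3, south 1

dataflow = OS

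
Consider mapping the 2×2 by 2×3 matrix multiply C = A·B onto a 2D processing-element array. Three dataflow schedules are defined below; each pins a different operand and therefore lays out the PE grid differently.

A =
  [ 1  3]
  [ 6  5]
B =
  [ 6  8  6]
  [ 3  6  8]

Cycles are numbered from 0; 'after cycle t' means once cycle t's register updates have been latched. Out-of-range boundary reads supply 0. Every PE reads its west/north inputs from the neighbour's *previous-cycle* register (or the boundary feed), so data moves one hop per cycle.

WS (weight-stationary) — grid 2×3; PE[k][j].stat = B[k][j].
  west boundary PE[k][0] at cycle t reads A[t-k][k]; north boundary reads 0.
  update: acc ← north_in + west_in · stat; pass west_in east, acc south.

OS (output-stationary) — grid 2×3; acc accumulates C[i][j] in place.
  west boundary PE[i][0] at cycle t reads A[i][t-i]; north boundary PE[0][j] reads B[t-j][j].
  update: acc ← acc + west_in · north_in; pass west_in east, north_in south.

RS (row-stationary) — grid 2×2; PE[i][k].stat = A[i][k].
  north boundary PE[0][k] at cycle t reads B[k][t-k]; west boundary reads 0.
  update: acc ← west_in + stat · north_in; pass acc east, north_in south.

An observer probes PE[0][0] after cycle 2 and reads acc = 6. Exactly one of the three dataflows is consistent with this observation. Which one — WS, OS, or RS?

Under WS (2×3), PE[0][0]:
  t=0 PE[0][0]: acc=6 h=1 v=6
  t=1 PE[0][0]: acc=36 h=6 v=36
  t=2 PE[0][0]: acc=0 h=0 v=0
Under OS (2×3), PE[0][0]:
  t=0 PE[0][0]: acc=6 h=1 v=6
  t=1 PE[0][0]: acc=15 h=3 v=3
  t=2 PE[0][0]: acc=15 h=0 v=0
Under RS (2×2), PE[0][0]:
  t=0 PE[0][0]: acc=6 h=6 v=6
  t=1 PE[0][0]: acc=8 h=8 v=8
  t=2 PE[0][0]: acc=6 h=6 v=6

dataflow = RS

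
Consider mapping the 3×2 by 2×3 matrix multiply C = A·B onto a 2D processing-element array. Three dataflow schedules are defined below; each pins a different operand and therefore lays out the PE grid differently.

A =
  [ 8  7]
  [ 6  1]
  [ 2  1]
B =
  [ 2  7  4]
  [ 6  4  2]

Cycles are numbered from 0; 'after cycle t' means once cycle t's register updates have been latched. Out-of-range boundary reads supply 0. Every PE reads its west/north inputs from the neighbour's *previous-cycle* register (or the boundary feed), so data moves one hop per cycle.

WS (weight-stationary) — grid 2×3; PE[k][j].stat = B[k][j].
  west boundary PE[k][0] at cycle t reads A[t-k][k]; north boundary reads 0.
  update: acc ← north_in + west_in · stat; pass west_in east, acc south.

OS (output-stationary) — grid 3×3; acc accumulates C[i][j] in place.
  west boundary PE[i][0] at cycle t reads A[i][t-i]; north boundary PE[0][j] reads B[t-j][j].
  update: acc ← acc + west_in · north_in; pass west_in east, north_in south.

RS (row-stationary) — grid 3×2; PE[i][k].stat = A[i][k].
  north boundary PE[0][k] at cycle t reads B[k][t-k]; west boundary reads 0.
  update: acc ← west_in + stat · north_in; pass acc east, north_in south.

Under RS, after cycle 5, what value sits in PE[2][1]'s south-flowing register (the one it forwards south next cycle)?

RS (3×2). Following PE[2][1] plus its west/north inputs:
  0: (1,1).acc=0  regs=<0,0>
  0: (2,0).acc=0  regs=<0,0>
  0: (2,1).acc=0  regs=<0,0>
  1: (1,1).acc=0  regs=<0,0>
  1: (2,0).acc=0  regs=<0,0>
  1: (2,1).acc=0  regs=<0,0>
  2: (1,1).acc=18  regs=<18,6>
  2: (2,0).acc=4  regs=<4,2>
  2: (2,1).acc=0  regs=<0,0>
  3: (1,1).acc=46  regs=<46,4>
  3: (2,0).acc=14  regs=<14,7>
  3: (2,1).acc=10  regs=<10,6>
  4: (1,1).acc=26  regs=<26,2>
  4: (2,0).acc=8  regs=<8,4>
  4: (2,1).acc=18  regs=<18,4>
  5: (1,1).acc=0  regs=<0,0>
  5: (2,0).acc=0  regs=<0,0>
  5: (2,1).acc=10  regs=<10,2>

register = 2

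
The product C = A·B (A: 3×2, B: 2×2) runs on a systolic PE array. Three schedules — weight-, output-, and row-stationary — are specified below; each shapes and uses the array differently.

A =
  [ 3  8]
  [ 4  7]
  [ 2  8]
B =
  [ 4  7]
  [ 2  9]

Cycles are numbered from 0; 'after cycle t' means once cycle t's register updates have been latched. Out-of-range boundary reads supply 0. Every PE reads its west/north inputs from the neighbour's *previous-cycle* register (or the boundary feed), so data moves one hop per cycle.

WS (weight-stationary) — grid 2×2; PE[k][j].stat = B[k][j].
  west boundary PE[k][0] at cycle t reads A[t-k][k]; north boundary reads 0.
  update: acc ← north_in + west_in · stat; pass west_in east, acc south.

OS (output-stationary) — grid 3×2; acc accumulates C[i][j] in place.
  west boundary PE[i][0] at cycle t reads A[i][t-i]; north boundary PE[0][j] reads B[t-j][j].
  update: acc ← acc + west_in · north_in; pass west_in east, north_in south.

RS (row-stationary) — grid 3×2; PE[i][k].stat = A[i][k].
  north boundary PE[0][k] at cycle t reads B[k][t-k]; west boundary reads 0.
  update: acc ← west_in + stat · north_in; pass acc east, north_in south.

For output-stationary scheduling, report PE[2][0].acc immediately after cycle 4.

PE[2][0].acc = 24

OS (3×2). Following PE[2][0] plus its west/north inputs:
  step 0 · PE1,0: acc=0; fwd→0 fwd↓0
  step 0 · PE2,0: acc=0; fwd→0 fwd↓0
  step 1 · PE1,0: acc=16; fwd→4 fwd↓4
  step 1 · PE2,0: acc=0; fwd→0 fwd↓0
  step 2 · PE1,0: acc=30; fwd→7 fwd↓2
  step 2 · PE2,0: acc=8; fwd→2 fwd↓4
  step 3 · PE1,0: acc=30; fwd→0 fwd↓0
  step 3 · PE2,0: acc=24; fwd→8 fwd↓2
  step 4 · PE1,0: acc=30; fwd→0 fwd↓0
  step 4 · PE2,0: acc=24; fwd→0 fwd↓0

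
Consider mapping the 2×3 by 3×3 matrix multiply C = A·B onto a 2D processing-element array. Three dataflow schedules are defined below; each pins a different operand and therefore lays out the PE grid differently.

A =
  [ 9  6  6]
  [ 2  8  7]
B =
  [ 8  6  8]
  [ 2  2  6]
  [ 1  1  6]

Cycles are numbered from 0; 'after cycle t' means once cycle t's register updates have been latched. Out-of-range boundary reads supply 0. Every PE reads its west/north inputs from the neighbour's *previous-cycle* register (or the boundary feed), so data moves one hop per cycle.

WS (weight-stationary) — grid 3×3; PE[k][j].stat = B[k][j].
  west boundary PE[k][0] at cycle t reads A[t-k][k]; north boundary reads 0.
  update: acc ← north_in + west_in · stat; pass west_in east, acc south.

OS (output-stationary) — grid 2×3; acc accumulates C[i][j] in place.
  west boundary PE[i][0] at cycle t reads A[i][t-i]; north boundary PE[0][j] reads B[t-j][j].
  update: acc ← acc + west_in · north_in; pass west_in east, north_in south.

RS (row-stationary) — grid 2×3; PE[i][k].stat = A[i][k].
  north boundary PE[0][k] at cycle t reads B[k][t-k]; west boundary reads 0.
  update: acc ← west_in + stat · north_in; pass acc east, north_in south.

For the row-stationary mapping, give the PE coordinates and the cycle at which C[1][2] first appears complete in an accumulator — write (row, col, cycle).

RS: C[1][2] accumulates in PE[1][2]:
  step 0 · PE1,2: acc=0; fwd→0 fwd↓0
  step 1 · PE1,2: acc=0; fwd→0 fwd↓0
  step 2 · PE1,2: acc=0; fwd→0 fwd↓0
  step 3 · PE1,2: acc=39; fwd→39 fwd↓1
  step 4 · PE1,2: acc=35; fwd→35 fwd↓1
  step 5 · PE1,2: acc=106; fwd→106 fwd↓6

(row, col, cycle) = (1, 2, 5)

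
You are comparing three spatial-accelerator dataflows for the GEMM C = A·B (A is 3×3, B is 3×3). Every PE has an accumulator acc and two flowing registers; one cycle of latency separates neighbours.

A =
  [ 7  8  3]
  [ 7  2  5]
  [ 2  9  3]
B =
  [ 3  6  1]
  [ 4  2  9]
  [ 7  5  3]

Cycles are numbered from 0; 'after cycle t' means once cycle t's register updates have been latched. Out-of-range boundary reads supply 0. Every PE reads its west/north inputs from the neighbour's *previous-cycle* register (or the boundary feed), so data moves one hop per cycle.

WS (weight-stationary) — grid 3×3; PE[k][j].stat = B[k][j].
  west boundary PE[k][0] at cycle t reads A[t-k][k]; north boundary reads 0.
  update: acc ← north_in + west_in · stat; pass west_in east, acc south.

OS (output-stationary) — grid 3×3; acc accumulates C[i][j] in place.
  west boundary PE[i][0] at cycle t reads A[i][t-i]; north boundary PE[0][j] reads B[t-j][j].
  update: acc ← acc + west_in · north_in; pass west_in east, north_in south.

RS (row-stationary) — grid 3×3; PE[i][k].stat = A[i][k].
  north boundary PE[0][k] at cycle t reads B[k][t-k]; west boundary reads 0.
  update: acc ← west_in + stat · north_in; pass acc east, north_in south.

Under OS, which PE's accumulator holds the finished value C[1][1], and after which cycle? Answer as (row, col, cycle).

OS: C[1][1] accumulates in PE[1][1]:
  after 0 — PE[1][1] acc=0, pass-E 0, pass-S 0
  after 1 — PE[1][1] acc=0, pass-E 0, pass-S 0
  after 2 — PE[1][1] acc=42, pass-E 7, pass-S 6
  after 3 — PE[1][1] acc=46, pass-E 2, pass-S 2
  after 4 — PE[1][1] acc=71, pass-E 5, pass-S 5

(row, col, cycle) = (1, 1, 4)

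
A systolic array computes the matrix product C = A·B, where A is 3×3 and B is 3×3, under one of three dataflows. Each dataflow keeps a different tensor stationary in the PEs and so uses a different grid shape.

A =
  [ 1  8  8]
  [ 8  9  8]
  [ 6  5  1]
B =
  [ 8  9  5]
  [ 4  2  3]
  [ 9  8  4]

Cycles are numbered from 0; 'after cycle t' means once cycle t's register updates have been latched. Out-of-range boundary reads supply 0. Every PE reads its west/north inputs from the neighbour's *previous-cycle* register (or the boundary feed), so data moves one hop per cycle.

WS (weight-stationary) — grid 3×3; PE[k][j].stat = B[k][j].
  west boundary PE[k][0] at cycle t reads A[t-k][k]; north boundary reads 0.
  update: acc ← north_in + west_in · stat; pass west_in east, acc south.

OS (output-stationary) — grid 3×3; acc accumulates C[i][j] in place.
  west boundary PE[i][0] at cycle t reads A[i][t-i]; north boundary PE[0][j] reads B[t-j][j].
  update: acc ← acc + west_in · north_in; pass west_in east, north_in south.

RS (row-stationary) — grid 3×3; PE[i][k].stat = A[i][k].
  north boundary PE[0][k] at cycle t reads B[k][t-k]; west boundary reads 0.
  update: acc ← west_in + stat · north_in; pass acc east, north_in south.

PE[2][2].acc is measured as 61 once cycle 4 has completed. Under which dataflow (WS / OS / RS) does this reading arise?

WS [3×3] PE[2][2] across cycles:
  0: (2,2).acc=0  regs=<0,0>
  1: (2,2).acc=0  regs=<0,0>
  2: (2,2).acc=0  regs=<0,0>
  3: (2,2).acc=0  regs=<0,0>
  4: (2,2).acc=61  regs=<8,61>
OS [3×3] PE[2][2] across cycles:
  0: (2,2).acc=0  regs=<0,0>
  1: (2,2).acc=0  regs=<0,0>
  2: (2,2).acc=0  regs=<0,0>
  3: (2,2).acc=0  regs=<0,0>
  4: (2,2).acc=30  regs=<6,5>
RS [3×3] PE[2][2] across cycles:
  0: (2,2).acc=0  regs=<0,0>
  1: (2,2).acc=0  regs=<0,0>
  2: (2,2).acc=0  regs=<0,0>
  3: (2,2).acc=0  regs=<0,0>
  4: (2,2).acc=77  regs=<77,9>

dataflow = WS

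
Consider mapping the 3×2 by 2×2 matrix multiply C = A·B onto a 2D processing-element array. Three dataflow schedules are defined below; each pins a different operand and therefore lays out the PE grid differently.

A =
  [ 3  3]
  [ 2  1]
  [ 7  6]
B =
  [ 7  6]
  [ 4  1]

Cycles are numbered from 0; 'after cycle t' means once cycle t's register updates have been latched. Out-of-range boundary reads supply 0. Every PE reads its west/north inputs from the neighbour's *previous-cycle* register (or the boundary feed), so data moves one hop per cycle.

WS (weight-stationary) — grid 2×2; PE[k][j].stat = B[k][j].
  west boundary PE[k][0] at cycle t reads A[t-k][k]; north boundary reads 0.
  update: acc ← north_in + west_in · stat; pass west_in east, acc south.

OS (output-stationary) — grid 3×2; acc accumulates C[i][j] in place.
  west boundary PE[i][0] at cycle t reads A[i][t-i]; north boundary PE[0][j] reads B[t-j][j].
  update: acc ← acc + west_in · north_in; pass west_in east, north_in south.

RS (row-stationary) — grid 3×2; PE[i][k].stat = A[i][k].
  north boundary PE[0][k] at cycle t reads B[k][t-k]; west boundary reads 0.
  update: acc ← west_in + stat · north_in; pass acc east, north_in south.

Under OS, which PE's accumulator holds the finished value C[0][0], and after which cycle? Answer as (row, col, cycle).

Under OS, C[0][0] lands at PE[0][0]:
  cycle 0: PE[0][0] → acc 21, east 3, south 7
  cycle 1: PE[0][0] → acc 33, east 3, south 4

(row, col, cycle) = (0, 0, 1)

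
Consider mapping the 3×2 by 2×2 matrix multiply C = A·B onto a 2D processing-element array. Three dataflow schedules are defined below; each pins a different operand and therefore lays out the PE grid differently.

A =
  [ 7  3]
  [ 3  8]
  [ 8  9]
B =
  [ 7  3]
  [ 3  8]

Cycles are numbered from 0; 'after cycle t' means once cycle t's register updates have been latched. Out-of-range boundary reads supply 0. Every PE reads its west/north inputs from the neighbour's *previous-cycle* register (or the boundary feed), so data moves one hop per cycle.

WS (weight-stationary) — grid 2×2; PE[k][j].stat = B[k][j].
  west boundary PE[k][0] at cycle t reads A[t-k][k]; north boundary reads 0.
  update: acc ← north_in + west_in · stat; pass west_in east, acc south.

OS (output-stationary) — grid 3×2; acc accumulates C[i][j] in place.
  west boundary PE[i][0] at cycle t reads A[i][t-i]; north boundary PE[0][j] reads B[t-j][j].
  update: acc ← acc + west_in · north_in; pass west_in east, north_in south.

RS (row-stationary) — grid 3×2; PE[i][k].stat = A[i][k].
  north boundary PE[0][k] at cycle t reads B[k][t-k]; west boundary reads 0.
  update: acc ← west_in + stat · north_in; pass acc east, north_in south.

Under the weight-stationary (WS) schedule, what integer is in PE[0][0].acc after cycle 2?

PE[0][0].acc = 56

WS (2×2). Following PE[0][0] plus its west/north inputs:
  c0 r0c0: 49 / 7 / 49
  c1 r0c0: 21 / 3 / 21
  c2 r0c0: 56 / 8 / 56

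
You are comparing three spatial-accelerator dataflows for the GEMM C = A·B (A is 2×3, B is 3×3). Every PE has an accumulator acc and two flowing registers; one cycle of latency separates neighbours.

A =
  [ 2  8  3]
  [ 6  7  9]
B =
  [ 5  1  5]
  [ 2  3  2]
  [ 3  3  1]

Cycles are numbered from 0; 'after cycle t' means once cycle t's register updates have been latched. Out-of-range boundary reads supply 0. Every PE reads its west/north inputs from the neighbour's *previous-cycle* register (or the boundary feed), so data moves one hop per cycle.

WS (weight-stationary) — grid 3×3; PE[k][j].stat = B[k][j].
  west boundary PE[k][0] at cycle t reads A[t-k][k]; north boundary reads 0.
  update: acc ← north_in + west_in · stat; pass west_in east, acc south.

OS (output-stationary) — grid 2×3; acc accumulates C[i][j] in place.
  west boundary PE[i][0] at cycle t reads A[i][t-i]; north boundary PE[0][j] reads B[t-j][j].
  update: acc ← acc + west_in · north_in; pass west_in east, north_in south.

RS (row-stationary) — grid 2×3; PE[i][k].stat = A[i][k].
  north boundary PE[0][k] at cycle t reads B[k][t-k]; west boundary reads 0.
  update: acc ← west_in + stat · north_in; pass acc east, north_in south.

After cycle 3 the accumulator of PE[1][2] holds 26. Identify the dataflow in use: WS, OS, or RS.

dataflow = WS

Under WS (3×3), PE[1][2]:
  c0 r1c2: 0 / 0 / 0
  c1 r1c2: 0 / 0 / 0
  c2 r1c2: 0 / 0 / 0
  c3 r1c2: 26 / 8 / 26
Under OS (2×3), PE[1][2]:
  c0 r1c2: 0 / 0 / 0
  c1 r1c2: 0 / 0 / 0
  c2 r1c2: 0 / 0 / 0
  c3 r1c2: 30 / 6 / 5
Under RS (2×3), PE[1][2]:
  c0 r1c2: 0 / 0 / 0
  c1 r1c2: 0 / 0 / 0
  c2 r1c2: 0 / 0 / 0
  c3 r1c2: 71 / 71 / 3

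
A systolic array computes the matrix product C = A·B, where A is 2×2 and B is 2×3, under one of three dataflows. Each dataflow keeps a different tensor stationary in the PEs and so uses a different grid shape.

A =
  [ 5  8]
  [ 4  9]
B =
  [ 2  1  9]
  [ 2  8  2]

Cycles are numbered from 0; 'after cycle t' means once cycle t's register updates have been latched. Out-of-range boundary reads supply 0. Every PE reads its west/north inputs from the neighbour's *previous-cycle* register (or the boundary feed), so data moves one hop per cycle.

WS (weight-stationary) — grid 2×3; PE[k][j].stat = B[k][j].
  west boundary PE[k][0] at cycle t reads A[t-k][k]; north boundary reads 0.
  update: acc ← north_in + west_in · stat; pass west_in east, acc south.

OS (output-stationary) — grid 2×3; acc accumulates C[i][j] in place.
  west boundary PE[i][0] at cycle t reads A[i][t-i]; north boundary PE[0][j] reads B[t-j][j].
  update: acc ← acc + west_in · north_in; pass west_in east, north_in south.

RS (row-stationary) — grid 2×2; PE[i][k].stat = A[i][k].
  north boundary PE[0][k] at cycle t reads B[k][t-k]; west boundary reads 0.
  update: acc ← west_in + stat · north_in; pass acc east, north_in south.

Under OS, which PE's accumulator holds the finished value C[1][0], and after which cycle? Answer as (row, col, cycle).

(row, col, cycle) = (1, 0, 2)

OS: C[1][0] accumulates in PE[1][0]:
  t=0 PE[1][0]: acc=0 h=0 v=0
  t=1 PE[1][0]: acc=8 h=4 v=2
  t=2 PE[1][0]: acc=26 h=9 v=2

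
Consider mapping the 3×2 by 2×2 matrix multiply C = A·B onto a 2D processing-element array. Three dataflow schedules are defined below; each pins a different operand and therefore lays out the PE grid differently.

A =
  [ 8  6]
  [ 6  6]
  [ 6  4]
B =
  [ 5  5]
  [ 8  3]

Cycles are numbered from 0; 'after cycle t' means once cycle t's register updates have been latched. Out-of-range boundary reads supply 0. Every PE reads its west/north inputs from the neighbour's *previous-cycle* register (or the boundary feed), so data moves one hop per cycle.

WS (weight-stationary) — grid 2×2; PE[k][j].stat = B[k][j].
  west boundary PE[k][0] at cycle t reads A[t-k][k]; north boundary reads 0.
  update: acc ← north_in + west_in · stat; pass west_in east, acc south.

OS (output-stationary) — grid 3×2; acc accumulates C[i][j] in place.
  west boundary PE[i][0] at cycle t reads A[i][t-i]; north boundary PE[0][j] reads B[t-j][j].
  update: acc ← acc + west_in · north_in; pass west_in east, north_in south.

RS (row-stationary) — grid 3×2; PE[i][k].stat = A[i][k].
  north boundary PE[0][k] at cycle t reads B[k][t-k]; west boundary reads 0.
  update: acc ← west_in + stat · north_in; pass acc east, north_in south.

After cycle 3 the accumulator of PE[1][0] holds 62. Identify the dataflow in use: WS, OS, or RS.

dataflow = WS

— WS: 2×2; PE[1][0] trace:
  cycle 0: PE[1][0] → acc 0, east 0, south 0
  cycle 1: PE[1][0] → acc 88, east 6, south 88
  cycle 2: PE[1][0] → acc 78, east 6, south 78
  cycle 3: PE[1][0] → acc 62, east 4, south 62
— OS: 3×2; PE[1][0] trace:
  cycle 0: PE[1][0] → acc 0, east 0, south 0
  cycle 1: PE[1][0] → acc 30, east 6, south 5
  cycle 2: PE[1][0] → acc 78, east 6, south 8
  cycle 3: PE[1][0] → acc 78, east 0, south 0
— RS: 3×2; PE[1][0] trace:
  cycle 0: PE[1][0] → acc 0, east 0, south 0
  cycle 1: PE[1][0] → acc 30, east 30, south 5
  cycle 2: PE[1][0] → acc 30, east 30, south 5
  cycle 3: PE[1][0] → acc 0, east 0, south 0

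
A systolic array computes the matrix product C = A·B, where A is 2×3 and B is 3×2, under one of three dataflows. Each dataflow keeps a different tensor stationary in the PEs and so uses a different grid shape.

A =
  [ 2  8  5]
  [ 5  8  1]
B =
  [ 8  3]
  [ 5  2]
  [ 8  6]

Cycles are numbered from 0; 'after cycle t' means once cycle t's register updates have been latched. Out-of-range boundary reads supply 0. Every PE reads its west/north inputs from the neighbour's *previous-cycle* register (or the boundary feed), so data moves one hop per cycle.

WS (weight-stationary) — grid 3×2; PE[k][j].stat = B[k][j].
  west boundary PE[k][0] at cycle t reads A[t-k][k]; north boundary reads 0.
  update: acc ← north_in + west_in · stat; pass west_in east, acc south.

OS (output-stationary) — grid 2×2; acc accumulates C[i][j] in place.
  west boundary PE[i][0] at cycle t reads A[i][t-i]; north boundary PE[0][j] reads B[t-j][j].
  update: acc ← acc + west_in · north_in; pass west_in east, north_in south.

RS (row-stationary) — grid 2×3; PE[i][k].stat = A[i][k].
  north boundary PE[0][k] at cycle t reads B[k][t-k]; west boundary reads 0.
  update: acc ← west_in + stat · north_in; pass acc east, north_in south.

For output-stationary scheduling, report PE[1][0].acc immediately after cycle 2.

OS 2×2: PE[1][0] cycle-by-cycle (with neighbour feeds):
  [0] (0,0) acc=16 (h:2 v:8)
  [0] (1,0) acc=0 (h:0 v:0)
  [1] (0,0) acc=56 (h:8 v:5)
  [1] (1,0) acc=40 (h:5 v:8)
  [2] (0,0) acc=96 (h:5 v:8)
  [2] (1,0) acc=80 (h:8 v:5)

PE[1][0].acc = 80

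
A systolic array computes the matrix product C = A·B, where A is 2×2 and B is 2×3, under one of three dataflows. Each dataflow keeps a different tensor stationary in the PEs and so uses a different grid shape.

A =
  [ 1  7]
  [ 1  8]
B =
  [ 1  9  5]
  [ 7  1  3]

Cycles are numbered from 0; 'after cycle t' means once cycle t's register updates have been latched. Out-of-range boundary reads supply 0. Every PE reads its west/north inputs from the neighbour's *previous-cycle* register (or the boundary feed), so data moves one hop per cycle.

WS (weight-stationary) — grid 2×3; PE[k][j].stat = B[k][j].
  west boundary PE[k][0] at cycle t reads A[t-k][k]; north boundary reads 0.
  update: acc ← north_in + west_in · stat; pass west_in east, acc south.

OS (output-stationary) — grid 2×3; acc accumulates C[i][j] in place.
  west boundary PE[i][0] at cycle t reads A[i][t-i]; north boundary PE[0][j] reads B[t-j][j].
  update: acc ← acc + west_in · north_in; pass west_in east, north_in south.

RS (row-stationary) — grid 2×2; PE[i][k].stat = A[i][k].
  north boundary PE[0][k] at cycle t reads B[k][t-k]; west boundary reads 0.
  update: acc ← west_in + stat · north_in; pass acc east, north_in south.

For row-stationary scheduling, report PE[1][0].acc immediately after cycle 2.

PE[1][0].acc = 9

RS on a 2×2 grid — tracing PE[1][0] and its feeders:
  c0 r0c0: 1 / 1 / 1
  c0 r1c0: 0 / 0 / 0
  c1 r0c0: 9 / 9 / 9
  c1 r1c0: 1 / 1 / 1
  c2 r0c0: 5 / 5 / 5
  c2 r1c0: 9 / 9 / 9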